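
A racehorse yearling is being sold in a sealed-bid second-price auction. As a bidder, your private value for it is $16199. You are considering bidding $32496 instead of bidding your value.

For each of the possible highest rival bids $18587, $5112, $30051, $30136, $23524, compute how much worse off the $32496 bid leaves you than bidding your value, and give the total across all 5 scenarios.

The deviation costs you only when the competing bid falls strictly between $16199 and $32496; elsewhere both bids give the same outcome.
$18587: truthful payoff $0, deviation payoff −$2388 → loss $2388.
$5112: outcomes coincide → loss $0.
$30051: truthful payoff $0, deviation payoff −$13852 → loss $13852.
$30136: truthful payoff $0, deviation payoff −$13937 → loss $13937.
$23524: truthful payoff $0, deviation payoff −$7325 → loss $7325.
Total loss = $2388 + $13852 + $13937 + $7325 = $37502.
In a second-price auction your bid sets only whether you win, not what you pay, so bidding your true value is weakly dominant.

$37502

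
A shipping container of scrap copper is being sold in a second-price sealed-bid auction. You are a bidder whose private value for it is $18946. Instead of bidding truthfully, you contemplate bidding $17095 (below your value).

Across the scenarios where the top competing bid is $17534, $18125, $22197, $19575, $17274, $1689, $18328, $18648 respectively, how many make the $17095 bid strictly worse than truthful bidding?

The deviation hurts exactly when the highest competing bid lies strictly between $17095 and $18946 — underbidding then forfeits a profitable win.
$17534: inside the interval → strictly worse (loss $1412).
$18125: inside the interval → strictly worse (loss $821).
$22197: above both → same outcome either way.
$19575: above both → same outcome either way.
$17274: inside the interval → strictly worse (loss $1672).
$1689: below both → same outcome either way.
$18328: inside the interval → strictly worse (loss $618).
$18648: inside the interval → strictly worse (loss $298).
Count: 5.

5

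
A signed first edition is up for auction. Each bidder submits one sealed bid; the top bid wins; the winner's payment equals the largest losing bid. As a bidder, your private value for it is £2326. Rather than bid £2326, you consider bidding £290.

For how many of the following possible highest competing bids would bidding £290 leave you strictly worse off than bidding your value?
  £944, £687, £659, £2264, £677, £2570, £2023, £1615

7

The deviation hurts exactly when the highest competing bid lies strictly between £290 and £2326 — underbidding then forfeits a profitable win.
£944: inside the interval → strictly worse (loss £1382).
£687: inside the interval → strictly worse (loss £1639).
£659: inside the interval → strictly worse (loss £1667).
£2264: inside the interval → strictly worse (loss £62).
£677: inside the interval → strictly worse (loss £1649).
£2570: above both → same outcome either way.
£2023: inside the interval → strictly worse (loss £303).
£1615: inside the interval → strictly worse (loss £711).
Count: 7.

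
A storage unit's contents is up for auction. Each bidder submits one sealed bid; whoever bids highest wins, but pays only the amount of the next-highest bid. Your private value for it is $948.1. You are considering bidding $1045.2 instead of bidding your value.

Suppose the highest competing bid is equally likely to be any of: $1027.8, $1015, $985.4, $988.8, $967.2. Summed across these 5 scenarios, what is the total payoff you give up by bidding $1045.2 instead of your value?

The deviation costs you only when the competing bid falls strictly between $948.1 and $1045.2; elsewhere both bids give the same outcome.
$1027.8: truthful payoff $0, deviation payoff −$79.7 → loss $79.7.
$1015: truthful payoff $0, deviation payoff −$66.9 → loss $66.9.
$985.4: truthful payoff $0, deviation payoff −$37.3 → loss $37.3.
$988.8: truthful payoff $0, deviation payoff −$40.7 → loss $40.7.
$967.2: truthful payoff $0, deviation payoff −$19.1 → loss $19.1.
Total loss = $79.7 + $66.9 + $37.3 + $40.7 + $19.1 = $243.7.

$243.7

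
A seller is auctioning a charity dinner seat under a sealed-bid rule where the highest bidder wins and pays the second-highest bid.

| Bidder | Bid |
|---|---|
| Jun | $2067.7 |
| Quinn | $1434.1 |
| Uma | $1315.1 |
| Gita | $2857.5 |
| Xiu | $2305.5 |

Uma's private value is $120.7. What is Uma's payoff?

Highest bid: Gita at $2857.5, so Gita wins.
Second-highest bid: Xiu at $2305.5 — that is the price the winner pays.
Uma did not win, so Uma pays nothing and receives nothing: payoff $0.

$0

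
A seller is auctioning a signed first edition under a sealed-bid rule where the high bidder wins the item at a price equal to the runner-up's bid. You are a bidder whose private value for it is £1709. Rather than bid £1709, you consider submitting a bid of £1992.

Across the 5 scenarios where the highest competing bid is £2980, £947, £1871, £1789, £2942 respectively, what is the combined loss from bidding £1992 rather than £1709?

£242

The deviation costs you only when the competing bid falls strictly between £1709 and £1992; elsewhere both bids give the same outcome.
£2980: outcomes coincide → loss £0.
£947: outcomes coincide → loss £0.
£1871: truthful payoff £0, deviation payoff −£162 → loss £162.
£1789: truthful payoff £0, deviation payoff −£80 → loss £80.
£2942: outcomes coincide → loss £0.
Total loss = £162 + £80 = £242.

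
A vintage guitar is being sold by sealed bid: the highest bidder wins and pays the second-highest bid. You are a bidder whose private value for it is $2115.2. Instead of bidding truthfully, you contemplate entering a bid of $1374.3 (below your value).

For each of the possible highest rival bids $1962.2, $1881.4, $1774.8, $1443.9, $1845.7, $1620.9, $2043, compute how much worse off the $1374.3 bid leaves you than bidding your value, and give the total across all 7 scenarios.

$2234.5

The deviation costs you only when the competing bid falls strictly between $1374.3 and $2115.2; elsewhere both bids give the same outcome.
$1962.2: truthful payoff $153, deviation payoff $0 → loss $153.
$1881.4: truthful payoff $233.8, deviation payoff $0 → loss $233.8.
$1774.8: truthful payoff $340.4, deviation payoff $0 → loss $340.4.
$1443.9: truthful payoff $671.3, deviation payoff $0 → loss $671.3.
$1845.7: truthful payoff $269.5, deviation payoff $0 → loss $269.5.
$1620.9: truthful payoff $494.3, deviation payoff $0 → loss $494.3.
$2043: truthful payoff $72.2, deviation payoff $0 → loss $72.2.
Total loss = $153 + $233.8 + $340.4 + $671.3 + $269.5 + $494.3 + $72.2 = $2234.5.
Truthful bidding weakly dominates here: raising your bid can only win items priced above your value, and lowering it can only forfeit items priced below.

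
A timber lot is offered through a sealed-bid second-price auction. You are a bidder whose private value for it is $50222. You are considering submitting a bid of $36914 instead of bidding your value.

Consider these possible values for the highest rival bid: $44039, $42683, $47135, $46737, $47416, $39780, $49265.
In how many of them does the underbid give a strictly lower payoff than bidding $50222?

The deviation hurts exactly when the highest competing bid lies strictly between $36914 and $50222 — underbidding then forfeits a profitable win.
$44039: inside the interval → strictly worse (loss $6183).
$42683: inside the interval → strictly worse (loss $7539).
$47135: inside the interval → strictly worse (loss $3087).
$46737: inside the interval → strictly worse (loss $3485).
$47416: inside the interval → strictly worse (loss $2806).
$39780: inside the interval → strictly worse (loss $10442).
$49265: inside the interval → strictly worse (loss $957).
Count: 7.

7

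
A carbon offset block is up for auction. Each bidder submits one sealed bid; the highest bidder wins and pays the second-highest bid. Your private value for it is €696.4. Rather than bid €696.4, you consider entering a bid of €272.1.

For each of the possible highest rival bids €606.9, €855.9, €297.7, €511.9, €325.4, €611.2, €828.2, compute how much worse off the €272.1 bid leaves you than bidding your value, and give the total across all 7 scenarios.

€1128.9

The deviation costs you only when the competing bid falls strictly between €272.1 and €696.4; elsewhere both bids give the same outcome.
€606.9: truthful payoff €89.5, deviation payoff €0 → loss €89.5.
€855.9: outcomes coincide → loss €0.
€297.7: truthful payoff €398.7, deviation payoff €0 → loss €398.7.
€511.9: truthful payoff €184.5, deviation payoff €0 → loss €184.5.
€325.4: truthful payoff €371, deviation payoff €0 → loss €371.
€611.2: truthful payoff €85.2, deviation payoff €0 → loss €85.2.
€828.2: outcomes coincide → loss €0.
Total loss = €89.5 + €398.7 + €184.5 + €371 + €85.2 = €1128.9.
Because the price is fixed by the runner-up's bid, deviating from your value can only change a good outcome into a bad one — never the reverse.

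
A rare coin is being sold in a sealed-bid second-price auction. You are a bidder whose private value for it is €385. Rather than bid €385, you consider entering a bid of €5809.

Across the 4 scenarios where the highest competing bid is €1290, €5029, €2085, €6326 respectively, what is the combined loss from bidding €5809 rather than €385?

The deviation costs you only when the competing bid falls strictly between €385 and €5809; elsewhere both bids give the same outcome.
€1290: truthful payoff €0, deviation payoff −€905 → loss €905.
€5029: truthful payoff €0, deviation payoff −€4644 → loss €4644.
€2085: truthful payoff €0, deviation payoff −€1700 → loss €1700.
€6326: outcomes coincide → loss €0.
Total loss = €905 + €4644 + €1700 = €7249.

€7249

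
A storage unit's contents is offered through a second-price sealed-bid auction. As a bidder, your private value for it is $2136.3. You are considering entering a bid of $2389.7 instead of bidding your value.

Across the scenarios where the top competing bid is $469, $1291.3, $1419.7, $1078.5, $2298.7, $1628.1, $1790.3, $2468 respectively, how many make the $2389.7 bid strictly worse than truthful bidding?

The deviation hurts exactly when the highest competing bid lies strictly between $2136.3 and $2389.7 — overbidding then wins at a price above your value.
$469: below both → same outcome either way.
$1291.3: below both → same outcome either way.
$1419.7: below both → same outcome either way.
$1078.5: below both → same outcome either way.
$2298.7: inside the interval → strictly worse (loss $162.4).
$1628.1: below both → same outcome either way.
$1790.3: below both → same outcome either way.
$2468: above both → same outcome either way.
Count: 1.

1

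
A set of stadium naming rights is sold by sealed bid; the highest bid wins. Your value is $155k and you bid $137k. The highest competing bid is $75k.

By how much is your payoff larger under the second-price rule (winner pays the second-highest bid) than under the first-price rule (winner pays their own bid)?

$62k

You have the highest bid, so you win under either rule.
Second-price: pay $75k → payoff $80k.
First-price: pay your own bid $137k → payoff $18k.
Difference = $80k − ($18k) = $62k.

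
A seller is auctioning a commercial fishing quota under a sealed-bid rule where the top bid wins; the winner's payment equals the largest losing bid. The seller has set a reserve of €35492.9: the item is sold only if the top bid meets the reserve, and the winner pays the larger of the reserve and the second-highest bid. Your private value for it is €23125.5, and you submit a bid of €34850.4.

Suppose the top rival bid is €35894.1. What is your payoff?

Your bid €34850.4 is below the highest competing bid €35894.1, so you lose. Payoff €0.

€0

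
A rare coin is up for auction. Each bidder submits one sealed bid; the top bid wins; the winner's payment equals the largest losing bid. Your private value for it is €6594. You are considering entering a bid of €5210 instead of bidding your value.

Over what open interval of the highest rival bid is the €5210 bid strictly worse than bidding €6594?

If the competing bid is below €5210, both bids win at the same price — no difference.
If it is above €6594, both bids lose — no difference.
If it lies strictly between €5210 and €6594, bidding your value wins at a price below your value (positive payoff) while bidding €5210 loses (payoff 0).
So the deviation strictly hurts on the open interval (€5210, €6594).

(€5210, €6594)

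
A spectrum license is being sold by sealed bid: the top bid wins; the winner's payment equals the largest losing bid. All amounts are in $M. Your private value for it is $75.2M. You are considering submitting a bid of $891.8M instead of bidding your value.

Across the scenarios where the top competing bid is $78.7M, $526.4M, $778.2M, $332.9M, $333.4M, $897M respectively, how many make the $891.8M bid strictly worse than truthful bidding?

5

The deviation hurts exactly when the highest competing bid lies strictly between $75.2M and $891.8M — overbidding then wins at a price above your value.
$78.7M: inside the interval → strictly worse (loss $3.5M).
$526.4M: inside the interval → strictly worse (loss $451.2M).
$778.2M: inside the interval → strictly worse (loss $703M).
$332.9M: inside the interval → strictly worse (loss $257.7M).
$333.4M: inside the interval → strictly worse (loss $258.2M).
$897M: above both → same outcome either way.
Count: 5.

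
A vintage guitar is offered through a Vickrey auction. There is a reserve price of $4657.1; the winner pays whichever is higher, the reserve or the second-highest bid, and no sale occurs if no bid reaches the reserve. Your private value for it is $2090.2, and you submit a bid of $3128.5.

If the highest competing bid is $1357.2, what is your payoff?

$0

Your bid $3128.5 is the highest bid but falls below the reserve $4657.1, so the item goes unsold. Payoff $0.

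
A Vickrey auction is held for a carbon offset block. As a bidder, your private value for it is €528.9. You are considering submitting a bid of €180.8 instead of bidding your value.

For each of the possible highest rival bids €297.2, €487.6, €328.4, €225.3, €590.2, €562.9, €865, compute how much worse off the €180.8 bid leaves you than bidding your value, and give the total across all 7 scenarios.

€777.1

The deviation costs you only when the competing bid falls strictly between €180.8 and €528.9; elsewhere both bids give the same outcome.
€297.2: truthful payoff €231.7, deviation payoff €0 → loss €231.7.
€487.6: truthful payoff €41.3, deviation payoff €0 → loss €41.3.
€328.4: truthful payoff €200.5, deviation payoff €0 → loss €200.5.
€225.3: truthful payoff €303.6, deviation payoff €0 → loss €303.6.
€590.2: outcomes coincide → loss €0.
€562.9: outcomes coincide → loss €0.
€865: outcomes coincide → loss €0.
Total loss = €231.7 + €41.3 + €200.5 + €303.6 = €777.1.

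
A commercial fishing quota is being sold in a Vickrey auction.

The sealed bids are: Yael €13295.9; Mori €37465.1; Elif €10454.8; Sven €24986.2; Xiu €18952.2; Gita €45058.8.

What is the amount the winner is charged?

Highest bid: Gita at €45058.8, so Gita wins.
Second-highest bid: Mori at €37465.1 — that is the price the winner pays.

€37465.1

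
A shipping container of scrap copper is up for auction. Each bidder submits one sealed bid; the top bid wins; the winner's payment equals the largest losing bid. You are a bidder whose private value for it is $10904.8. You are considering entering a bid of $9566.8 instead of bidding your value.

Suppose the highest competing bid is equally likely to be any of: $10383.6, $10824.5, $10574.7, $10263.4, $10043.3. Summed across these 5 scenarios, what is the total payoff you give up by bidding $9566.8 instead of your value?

The deviation costs you only when the competing bid falls strictly between $9566.8 and $10904.8; elsewhere both bids give the same outcome.
$10383.6: truthful payoff $521.2, deviation payoff $0 → loss $521.2.
$10824.5: truthful payoff $80.3, deviation payoff $0 → loss $80.3.
$10574.7: truthful payoff $330.1, deviation payoff $0 → loss $330.1.
$10263.4: truthful payoff $641.4, deviation payoff $0 → loss $641.4.
$10043.3: truthful payoff $861.5, deviation payoff $0 → loss $861.5.
Total loss = $521.2 + $80.3 + $330.1 + $641.4 + $861.5 = $2434.5.

$2434.5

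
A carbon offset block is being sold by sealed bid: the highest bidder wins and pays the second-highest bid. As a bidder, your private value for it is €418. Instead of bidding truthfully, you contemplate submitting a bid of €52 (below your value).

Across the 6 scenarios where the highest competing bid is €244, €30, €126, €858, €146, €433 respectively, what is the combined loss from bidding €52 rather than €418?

€738

The deviation costs you only when the competing bid falls strictly between €52 and €418; elsewhere both bids give the same outcome.
€244: truthful payoff €174, deviation payoff €0 → loss €174.
€30: outcomes coincide → loss €0.
€126: truthful payoff €292, deviation payoff €0 → loss €292.
€858: outcomes coincide → loss €0.
€146: truthful payoff €272, deviation payoff €0 → loss €272.
€433: outcomes coincide → loss €0.
Total loss = €174 + €292 + €272 = €738.
Because the price is fixed by the runner-up's bid, deviating from your value can only change a good outcome into a bad one — never the reverse.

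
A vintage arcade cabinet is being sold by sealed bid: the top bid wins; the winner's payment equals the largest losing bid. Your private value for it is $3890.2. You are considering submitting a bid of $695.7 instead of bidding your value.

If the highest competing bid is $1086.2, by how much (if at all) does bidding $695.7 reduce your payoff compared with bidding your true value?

$2804

Bidding your value $3890.2: you win (since $3890.2 > $1086.2) and pay $1086.2. Payoff $2804.
Bidding $695.7: you lose. Payoff $0.
The competing bid $1086.2 lies between your shaded bid and your value, so underbidding forfeits an item you could have won at a profitable price.
Loss from deviating = $2804 − ($0) = $2804.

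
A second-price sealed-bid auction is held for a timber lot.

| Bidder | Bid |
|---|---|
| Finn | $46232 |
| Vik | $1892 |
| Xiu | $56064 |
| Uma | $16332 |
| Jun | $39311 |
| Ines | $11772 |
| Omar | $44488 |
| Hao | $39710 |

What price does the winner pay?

Highest bid: Xiu at $56064, so Xiu wins.
Second-highest bid: Finn at $46232 — that is the price the winner pays.

$46232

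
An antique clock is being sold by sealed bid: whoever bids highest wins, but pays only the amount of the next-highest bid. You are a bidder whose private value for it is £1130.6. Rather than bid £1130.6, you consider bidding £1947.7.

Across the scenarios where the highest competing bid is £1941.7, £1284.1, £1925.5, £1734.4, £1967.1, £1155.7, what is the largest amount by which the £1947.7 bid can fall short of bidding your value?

£1941.7: truthful gives £0, deviation gives −£811.1 → loss £811.1.
£1284.1: truthful gives £0, deviation gives −£153.5 → loss £153.5.
£1925.5: truthful gives £0, deviation gives −£794.9 → loss £794.9.
£1734.4: truthful gives £0, deviation gives −£603.8 → loss £603.8.
£1967.1: same outcome either way → loss £0.
£1155.7: truthful gives £0, deviation gives −£25.1 → loss £25.1.
Maximum loss: £811.1.

£811.1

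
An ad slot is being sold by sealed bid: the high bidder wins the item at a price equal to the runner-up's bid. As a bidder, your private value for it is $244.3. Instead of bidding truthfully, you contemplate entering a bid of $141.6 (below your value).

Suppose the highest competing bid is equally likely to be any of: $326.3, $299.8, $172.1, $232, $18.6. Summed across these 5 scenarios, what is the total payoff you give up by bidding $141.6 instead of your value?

The deviation costs you only when the competing bid falls strictly between $141.6 and $244.3; elsewhere both bids give the same outcome.
$326.3: outcomes coincide → loss $0.
$299.8: outcomes coincide → loss $0.
$172.1: truthful payoff $72.2, deviation payoff $0 → loss $72.2.
$232: truthful payoff $12.3, deviation payoff $0 → loss $12.3.
$18.6: outcomes coincide → loss $0.
Total loss = $72.2 + $12.3 = $84.5.

$84.5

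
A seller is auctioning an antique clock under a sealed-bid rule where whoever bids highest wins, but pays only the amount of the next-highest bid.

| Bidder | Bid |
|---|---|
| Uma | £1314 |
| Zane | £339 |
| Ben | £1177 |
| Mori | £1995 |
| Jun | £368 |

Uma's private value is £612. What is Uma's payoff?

Highest bid: Mori at £1995, so Mori wins.
Second-highest bid: Uma at £1314 — that is the price the winner pays.
Uma did not win, so Uma pays nothing and receives nothing: payoff £0.

£0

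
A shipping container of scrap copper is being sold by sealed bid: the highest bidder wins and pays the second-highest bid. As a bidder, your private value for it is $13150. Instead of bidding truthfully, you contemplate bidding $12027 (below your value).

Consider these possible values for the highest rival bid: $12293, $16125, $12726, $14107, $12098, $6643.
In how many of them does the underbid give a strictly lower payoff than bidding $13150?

The deviation hurts exactly when the highest competing bid lies strictly between $12027 and $13150 — underbidding then forfeits a profitable win.
$12293: inside the interval → strictly worse (loss $857).
$16125: above both → same outcome either way.
$12726: inside the interval → strictly worse (loss $424).
$14107: above both → same outcome either way.
$12098: inside the interval → strictly worse (loss $1052).
$6643: below both → same outcome either way.
Count: 3.

3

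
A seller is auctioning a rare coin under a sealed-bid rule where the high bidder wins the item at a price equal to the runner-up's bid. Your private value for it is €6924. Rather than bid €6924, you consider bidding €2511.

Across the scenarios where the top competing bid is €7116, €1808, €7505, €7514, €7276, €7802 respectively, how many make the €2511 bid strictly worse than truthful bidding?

0

The deviation hurts exactly when the highest competing bid lies strictly between €2511 and €6924 — underbidding then forfeits a profitable win.
€7116: above both → same outcome either way.
€1808: below both → same outcome either way.
€7505: above both → same outcome either way.
€7514: above both → same outcome either way.
€7276: above both → same outcome either way.
€7802: above both → same outcome either way.
Count: 0.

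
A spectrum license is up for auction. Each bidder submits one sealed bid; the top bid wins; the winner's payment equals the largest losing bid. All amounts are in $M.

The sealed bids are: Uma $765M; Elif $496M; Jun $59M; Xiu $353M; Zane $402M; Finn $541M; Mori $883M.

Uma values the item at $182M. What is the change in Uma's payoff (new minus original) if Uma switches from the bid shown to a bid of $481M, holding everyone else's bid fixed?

$0M

The highest bid among the other bidders is $883M; Uma's bid doesn't change that.
Original bid $765M: Uma is not highest (top rival bid is $883M); payoff $0M.
Alternative bid $481M: Uma is not highest (top rival bid is $883M); payoff $0M.
Change in payoff = $0M − ($0M) = $0M.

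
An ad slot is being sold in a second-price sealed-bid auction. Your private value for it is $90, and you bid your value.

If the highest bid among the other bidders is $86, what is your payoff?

$4

Your bid $90 exceeds the highest competing bid $86, so you win.
In a second-price auction the winner pays the second-highest bid, $86.
Payoff = value − price = $90 − $86 = $4.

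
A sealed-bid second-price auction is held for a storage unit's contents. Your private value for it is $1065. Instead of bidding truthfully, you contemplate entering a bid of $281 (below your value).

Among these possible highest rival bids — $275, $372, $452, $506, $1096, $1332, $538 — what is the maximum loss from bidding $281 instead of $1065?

$693

$275: same outcome either way → loss $0.
$372: truthful gives $693, deviation gives $0 → loss $693.
$452: truthful gives $613, deviation gives $0 → loss $613.
$506: truthful gives $559, deviation gives $0 → loss $559.
$1096: same outcome either way → loss $0.
$1332: same outcome either way → loss $0.
$538: truthful gives $527, deviation gives $0 → loss $527.
Maximum loss: $693.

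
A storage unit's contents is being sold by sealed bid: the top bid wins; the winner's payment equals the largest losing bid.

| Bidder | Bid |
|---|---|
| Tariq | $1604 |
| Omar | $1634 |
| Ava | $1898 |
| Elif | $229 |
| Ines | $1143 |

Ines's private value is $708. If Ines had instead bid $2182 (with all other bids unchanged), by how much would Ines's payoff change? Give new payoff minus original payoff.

−$1190

The highest bid among the other bidders is $1898; Ines's bid doesn't change that.
Original bid $1143: Ines is not highest (top rival bid is $1898); payoff $0.
Alternative bid $2182: Ines is highest, pays the top rival bid $1898; payoff $708 − $1898 = −$1190.
Change in payoff = −$1190 − ($0) = −$1190.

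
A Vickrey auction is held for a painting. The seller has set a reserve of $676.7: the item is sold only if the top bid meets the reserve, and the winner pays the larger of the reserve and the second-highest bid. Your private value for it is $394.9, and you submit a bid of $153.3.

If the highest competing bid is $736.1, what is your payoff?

Your bid $153.3 is below the highest competing bid $736.1, so you lose. Payoff $0.

$0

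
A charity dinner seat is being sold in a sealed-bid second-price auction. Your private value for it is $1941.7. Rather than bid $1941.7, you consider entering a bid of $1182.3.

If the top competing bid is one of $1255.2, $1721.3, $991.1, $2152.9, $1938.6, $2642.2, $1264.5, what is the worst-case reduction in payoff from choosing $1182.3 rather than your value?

$686.5

$1255.2: truthful gives $686.5, deviation gives $0 → loss $686.5.
$1721.3: truthful gives $220.4, deviation gives $0 → loss $220.4.
$991.1: same outcome either way → loss $0.
$2152.9: same outcome either way → loss $0.
$1938.6: truthful gives $3.1, deviation gives $0 → loss $3.1.
$2642.2: same outcome either way → loss $0.
$1264.5: truthful gives $677.2, deviation gives $0 → loss $677.2.
Maximum loss: $686.5.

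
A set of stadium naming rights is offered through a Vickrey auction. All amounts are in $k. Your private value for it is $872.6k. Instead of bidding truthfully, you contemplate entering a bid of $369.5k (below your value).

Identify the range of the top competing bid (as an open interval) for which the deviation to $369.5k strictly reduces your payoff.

If the competing bid is below $369.5k, both bids win at the same price — no difference.
If it is above $872.6k, both bids lose — no difference.
If it lies strictly between $369.5k and $872.6k, bidding your value wins at a price below your value (positive payoff) while bidding $369.5k loses (payoff 0).
So the deviation strictly hurts on the open interval ($369.5k, $872.6k).
Truthful bidding weakly dominates here: raising your bid can only win items priced above your value, and lowering it can only forfeit items priced below.

($369.5k, $872.6k)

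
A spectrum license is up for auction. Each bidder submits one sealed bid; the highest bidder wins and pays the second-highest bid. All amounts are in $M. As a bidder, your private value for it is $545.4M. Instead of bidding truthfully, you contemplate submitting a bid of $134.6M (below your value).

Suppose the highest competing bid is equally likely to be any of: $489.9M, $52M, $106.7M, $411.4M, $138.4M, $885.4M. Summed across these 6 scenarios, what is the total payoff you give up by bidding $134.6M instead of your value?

The deviation costs you only when the competing bid falls strictly between $134.6M and $545.4M; elsewhere both bids give the same outcome.
$489.9M: truthful payoff $55.5M, deviation payoff $0M → loss $55.5M.
$52M: outcomes coincide → loss $0M.
$106.7M: outcomes coincide → loss $0M.
$411.4M: truthful payoff $134M, deviation payoff $0M → loss $134M.
$138.4M: truthful payoff $407M, deviation payoff $0M → loss $407M.
$885.4M: outcomes coincide → loss $0M.
Total loss = $55.5M + $134M + $407M = $596.5M.

$596.5M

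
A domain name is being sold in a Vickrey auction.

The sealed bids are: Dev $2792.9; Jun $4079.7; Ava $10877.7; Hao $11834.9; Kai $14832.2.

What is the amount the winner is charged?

Highest bid: Kai at $14832.2, so Kai wins.
Second-highest bid: Hao at $11834.9 — that is the price the winner pays.

$11834.9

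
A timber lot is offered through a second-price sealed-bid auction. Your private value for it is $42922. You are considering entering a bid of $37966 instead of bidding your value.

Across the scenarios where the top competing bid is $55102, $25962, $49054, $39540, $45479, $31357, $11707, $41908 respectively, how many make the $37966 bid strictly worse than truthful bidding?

2

The deviation hurts exactly when the highest competing bid lies strictly between $37966 and $42922 — underbidding then forfeits a profitable win.
$55102: above both → same outcome either way.
$25962: below both → same outcome either way.
$49054: above both → same outcome either way.
$39540: inside the interval → strictly worse (loss $3382).
$45479: above both → same outcome either way.
$31357: below both → same outcome either way.
$11707: below both → same outcome either way.
$41908: inside the interval → strictly worse (loss $1014).
Count: 2.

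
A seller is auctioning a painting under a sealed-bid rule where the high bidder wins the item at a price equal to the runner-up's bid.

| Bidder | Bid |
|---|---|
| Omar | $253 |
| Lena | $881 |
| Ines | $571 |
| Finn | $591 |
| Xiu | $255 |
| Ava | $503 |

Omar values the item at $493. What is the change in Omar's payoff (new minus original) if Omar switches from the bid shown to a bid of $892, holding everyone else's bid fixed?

The highest bid among the other bidders is $881; Omar's bid doesn't change that.
Original bid $253: Omar is not highest (top rival bid is $881); payoff $0.
Alternative bid $892: Omar is highest, pays the top rival bid $881; payoff $493 − $881 = −$388.
Change in payoff = −$388 − ($0) = −$388.

−$388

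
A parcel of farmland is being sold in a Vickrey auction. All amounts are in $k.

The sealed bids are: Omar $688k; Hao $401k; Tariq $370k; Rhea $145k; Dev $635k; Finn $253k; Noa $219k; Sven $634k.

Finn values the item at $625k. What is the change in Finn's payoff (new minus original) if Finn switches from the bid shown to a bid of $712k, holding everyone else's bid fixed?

The highest bid among the other bidders is $688k; Finn's bid doesn't change that.
Original bid $253k: Finn is not highest (top rival bid is $688k); payoff $0k.
Alternative bid $712k: Finn is highest, pays the top rival bid $688k; payoff $625k − $688k = −$63k.
Change in payoff = −$63k − ($0k) = −$63k.

−$63k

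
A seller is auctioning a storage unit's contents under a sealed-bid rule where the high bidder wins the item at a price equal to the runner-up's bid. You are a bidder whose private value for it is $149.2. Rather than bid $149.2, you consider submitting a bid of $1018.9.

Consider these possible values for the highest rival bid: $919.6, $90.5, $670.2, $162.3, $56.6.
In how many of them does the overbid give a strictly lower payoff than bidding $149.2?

3

The deviation hurts exactly when the highest competing bid lies strictly between $149.2 and $1018.9 — overbidding then wins at a price above your value.
$919.6: inside the interval → strictly worse (loss $770.4).
$90.5: below both → same outcome either way.
$670.2: inside the interval → strictly worse (loss $521).
$162.3: inside the interval → strictly worse (loss $13.1).
$56.6: below both → same outcome either way.
Count: 3.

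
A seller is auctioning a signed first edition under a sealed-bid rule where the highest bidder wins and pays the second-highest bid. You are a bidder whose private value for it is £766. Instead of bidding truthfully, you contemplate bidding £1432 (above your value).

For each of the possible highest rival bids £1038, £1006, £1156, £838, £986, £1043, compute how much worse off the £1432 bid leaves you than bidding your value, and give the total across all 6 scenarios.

The deviation costs you only when the competing bid falls strictly between £766 and £1432; elsewhere both bids give the same outcome.
£1038: truthful payoff £0, deviation payoff −£272 → loss £272.
£1006: truthful payoff £0, deviation payoff −£240 → loss £240.
£1156: truthful payoff £0, deviation payoff −£390 → loss £390.
£838: truthful payoff £0, deviation payoff −£72 → loss £72.
£986: truthful payoff £0, deviation payoff −£220 → loss £220.
£1043: truthful payoff £0, deviation payoff −£277 → loss £277.
Total loss = £272 + £240 + £390 + £72 + £220 + £277 = £1471.

£1471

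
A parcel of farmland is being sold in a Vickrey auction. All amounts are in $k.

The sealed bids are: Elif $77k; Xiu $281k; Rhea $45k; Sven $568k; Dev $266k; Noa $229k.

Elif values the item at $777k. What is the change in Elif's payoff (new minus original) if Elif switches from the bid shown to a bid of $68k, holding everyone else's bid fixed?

The highest bid among the other bidders is $568k; Elif's bid doesn't change that.
Original bid $77k: Elif is not highest (top rival bid is $568k); payoff $0k.
Alternative bid $68k: Elif is not highest (top rival bid is $568k); payoff $0k.
Change in payoff = $0k − ($0k) = $0k.

$0k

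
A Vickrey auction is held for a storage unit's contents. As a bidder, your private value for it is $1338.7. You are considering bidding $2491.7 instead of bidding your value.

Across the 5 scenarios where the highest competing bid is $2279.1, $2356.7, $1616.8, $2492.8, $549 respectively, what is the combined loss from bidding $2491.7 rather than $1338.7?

$2236.5

The deviation costs you only when the competing bid falls strictly between $1338.7 and $2491.7; elsewhere both bids give the same outcome.
$2279.1: truthful payoff $0, deviation payoff −$940.4 → loss $940.4.
$2356.7: truthful payoff $0, deviation payoff −$1018 → loss $1018.
$1616.8: truthful payoff $0, deviation payoff −$278.1 → loss $278.1.
$2492.8: outcomes coincide → loss $0.
$549: outcomes coincide → loss $0.
Total loss = $940.4 + $1018 + $278.1 = $2236.5.
Because the price is fixed by the runner-up's bid, deviating from your value can only change a good outcome into a bad one — never the reverse.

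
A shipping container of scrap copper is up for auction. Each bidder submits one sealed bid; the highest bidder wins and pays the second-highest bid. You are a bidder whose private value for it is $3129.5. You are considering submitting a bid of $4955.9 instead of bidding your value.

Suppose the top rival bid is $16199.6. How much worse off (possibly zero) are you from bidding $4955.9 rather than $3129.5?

$0

Bidding your value $3129.5: you lose (since $3129.5 < $16199.6). Payoff $0.
Bidding $4955.9: you lose. Payoff $0.
Difference = $0 − $0 = $0; both bids lead to the same outcome because the competing bid is above both your value and your alternative bid.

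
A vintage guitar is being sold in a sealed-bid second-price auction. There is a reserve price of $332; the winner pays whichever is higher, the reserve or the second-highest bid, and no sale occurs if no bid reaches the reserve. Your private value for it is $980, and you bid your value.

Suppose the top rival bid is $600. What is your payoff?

Your bid $980 is the highest and exceeds the reserve.
Price = max(second-highest bid, reserve) = max($600, $332) = $600.
Payoff = $980 − $600 = $380.

$380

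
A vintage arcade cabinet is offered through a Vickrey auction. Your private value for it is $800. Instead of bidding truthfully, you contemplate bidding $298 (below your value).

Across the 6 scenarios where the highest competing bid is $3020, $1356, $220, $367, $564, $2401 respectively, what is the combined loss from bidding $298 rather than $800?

The deviation costs you only when the competing bid falls strictly between $298 and $800; elsewhere both bids give the same outcome.
$3020: outcomes coincide → loss $0.
$1356: outcomes coincide → loss $0.
$220: outcomes coincide → loss $0.
$367: truthful payoff $433, deviation payoff $0 → loss $433.
$564: truthful payoff $236, deviation payoff $0 → loss $236.
$2401: outcomes coincide → loss $0.
Total loss = $433 + $236 = $669.

$669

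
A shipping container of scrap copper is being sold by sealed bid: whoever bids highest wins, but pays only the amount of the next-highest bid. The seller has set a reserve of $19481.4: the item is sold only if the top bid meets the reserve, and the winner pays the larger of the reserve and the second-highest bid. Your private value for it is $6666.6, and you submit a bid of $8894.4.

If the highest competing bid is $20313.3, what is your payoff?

Your bid $8894.4 is below the highest competing bid $20313.3, so you lose. Payoff $0.

$0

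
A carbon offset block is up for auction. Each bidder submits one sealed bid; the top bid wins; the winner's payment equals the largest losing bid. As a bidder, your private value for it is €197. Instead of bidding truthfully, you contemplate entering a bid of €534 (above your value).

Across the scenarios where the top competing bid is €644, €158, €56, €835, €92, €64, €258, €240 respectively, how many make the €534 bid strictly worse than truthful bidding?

The deviation hurts exactly when the highest competing bid lies strictly between €197 and €534 — overbidding then wins at a price above your value.
€644: above both → same outcome either way.
€158: below both → same outcome either way.
€56: below both → same outcome either way.
€835: above both → same outcome either way.
€92: below both → same outcome either way.
€64: below both → same outcome either way.
€258: inside the interval → strictly worse (loss €61).
€240: inside the interval → strictly worse (loss €43).
Count: 2.

2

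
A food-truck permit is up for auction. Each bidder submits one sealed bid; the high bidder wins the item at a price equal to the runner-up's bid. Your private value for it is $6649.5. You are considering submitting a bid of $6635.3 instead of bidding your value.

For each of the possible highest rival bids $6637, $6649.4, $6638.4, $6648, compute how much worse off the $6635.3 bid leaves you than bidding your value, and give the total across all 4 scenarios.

The deviation costs you only when the competing bid falls strictly between $6635.3 and $6649.5; elsewhere both bids give the same outcome.
$6637: truthful payoff $12.5, deviation payoff $0 → loss $12.5.
$6649.4: truthful payoff $0.1, deviation payoff $0 → loss $0.1.
$6638.4: truthful payoff $11.1, deviation payoff $0 → loss $11.1.
$6648: truthful payoff $1.5, deviation payoff $0 → loss $1.5.
Total loss = $12.5 + $0.1 + $11.1 + $1.5 = $25.2.
Because the price is fixed by the runner-up's bid, deviating from your value can only change a good outcome into a bad one — never the reverse.

$25.2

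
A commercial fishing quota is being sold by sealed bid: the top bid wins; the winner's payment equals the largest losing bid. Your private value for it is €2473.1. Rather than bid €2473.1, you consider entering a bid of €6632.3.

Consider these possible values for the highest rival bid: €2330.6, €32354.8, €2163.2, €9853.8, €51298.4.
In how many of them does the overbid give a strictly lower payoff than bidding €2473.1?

0

The deviation hurts exactly when the highest competing bid lies strictly between €2473.1 and €6632.3 — overbidding then wins at a price above your value.
€2330.6: below both → same outcome either way.
€32354.8: above both → same outcome either way.
€2163.2: below both → same outcome either way.
€9853.8: above both → same outcome either way.
€51298.4: above both → same outcome either way.
Count: 0.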